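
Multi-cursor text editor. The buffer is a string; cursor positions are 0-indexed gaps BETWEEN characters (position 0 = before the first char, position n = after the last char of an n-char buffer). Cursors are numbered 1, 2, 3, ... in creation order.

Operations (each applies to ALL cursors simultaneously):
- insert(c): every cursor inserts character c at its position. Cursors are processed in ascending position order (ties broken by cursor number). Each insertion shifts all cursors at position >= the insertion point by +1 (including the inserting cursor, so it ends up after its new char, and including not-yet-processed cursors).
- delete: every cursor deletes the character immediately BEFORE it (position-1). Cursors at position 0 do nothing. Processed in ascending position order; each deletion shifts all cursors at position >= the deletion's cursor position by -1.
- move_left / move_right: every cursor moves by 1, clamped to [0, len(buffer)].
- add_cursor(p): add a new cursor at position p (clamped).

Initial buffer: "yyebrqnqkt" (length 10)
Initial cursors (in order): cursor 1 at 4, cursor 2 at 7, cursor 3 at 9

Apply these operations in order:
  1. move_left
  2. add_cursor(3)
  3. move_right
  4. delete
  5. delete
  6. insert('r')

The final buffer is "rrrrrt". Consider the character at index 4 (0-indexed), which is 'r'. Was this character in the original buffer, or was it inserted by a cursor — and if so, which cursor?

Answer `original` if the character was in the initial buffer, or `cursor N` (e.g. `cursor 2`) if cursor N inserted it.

After op 1 (move_left): buffer="yyebrqnqkt" (len 10), cursors c1@3 c2@6 c3@8, authorship ..........
After op 2 (add_cursor(3)): buffer="yyebrqnqkt" (len 10), cursors c1@3 c4@3 c2@6 c3@8, authorship ..........
After op 3 (move_right): buffer="yyebrqnqkt" (len 10), cursors c1@4 c4@4 c2@7 c3@9, authorship ..........
After op 4 (delete): buffer="yyrqqt" (len 6), cursors c1@2 c4@2 c2@4 c3@5, authorship ......
After op 5 (delete): buffer="rt" (len 2), cursors c1@0 c4@0 c2@1 c3@1, authorship ..
After op 6 (insert('r')): buffer="rrrrrt" (len 6), cursors c1@2 c4@2 c2@5 c3@5, authorship 14.23.
Authorship (.=original, N=cursor N): 1 4 . 2 3 .
Index 4: author = 3

Answer: cursor 3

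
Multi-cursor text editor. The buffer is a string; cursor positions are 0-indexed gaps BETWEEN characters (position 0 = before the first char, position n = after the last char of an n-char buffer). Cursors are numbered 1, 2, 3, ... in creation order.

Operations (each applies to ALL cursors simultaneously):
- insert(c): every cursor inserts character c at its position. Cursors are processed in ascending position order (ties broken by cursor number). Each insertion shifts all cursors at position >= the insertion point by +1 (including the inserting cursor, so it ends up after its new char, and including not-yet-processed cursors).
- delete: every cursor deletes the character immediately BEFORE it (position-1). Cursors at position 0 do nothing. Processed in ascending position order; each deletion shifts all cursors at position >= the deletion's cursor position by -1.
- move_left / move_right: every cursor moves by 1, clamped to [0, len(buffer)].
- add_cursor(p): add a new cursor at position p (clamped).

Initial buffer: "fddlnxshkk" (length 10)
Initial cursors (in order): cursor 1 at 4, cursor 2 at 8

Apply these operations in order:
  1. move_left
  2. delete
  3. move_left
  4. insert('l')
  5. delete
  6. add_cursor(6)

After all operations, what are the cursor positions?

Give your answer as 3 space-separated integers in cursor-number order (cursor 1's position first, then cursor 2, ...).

Answer: 1 4 6

Derivation:
After op 1 (move_left): buffer="fddlnxshkk" (len 10), cursors c1@3 c2@7, authorship ..........
After op 2 (delete): buffer="fdlnxhkk" (len 8), cursors c1@2 c2@5, authorship ........
After op 3 (move_left): buffer="fdlnxhkk" (len 8), cursors c1@1 c2@4, authorship ........
After op 4 (insert('l')): buffer="fldlnlxhkk" (len 10), cursors c1@2 c2@6, authorship .1...2....
After op 5 (delete): buffer="fdlnxhkk" (len 8), cursors c1@1 c2@4, authorship ........
After op 6 (add_cursor(6)): buffer="fdlnxhkk" (len 8), cursors c1@1 c2@4 c3@6, authorship ........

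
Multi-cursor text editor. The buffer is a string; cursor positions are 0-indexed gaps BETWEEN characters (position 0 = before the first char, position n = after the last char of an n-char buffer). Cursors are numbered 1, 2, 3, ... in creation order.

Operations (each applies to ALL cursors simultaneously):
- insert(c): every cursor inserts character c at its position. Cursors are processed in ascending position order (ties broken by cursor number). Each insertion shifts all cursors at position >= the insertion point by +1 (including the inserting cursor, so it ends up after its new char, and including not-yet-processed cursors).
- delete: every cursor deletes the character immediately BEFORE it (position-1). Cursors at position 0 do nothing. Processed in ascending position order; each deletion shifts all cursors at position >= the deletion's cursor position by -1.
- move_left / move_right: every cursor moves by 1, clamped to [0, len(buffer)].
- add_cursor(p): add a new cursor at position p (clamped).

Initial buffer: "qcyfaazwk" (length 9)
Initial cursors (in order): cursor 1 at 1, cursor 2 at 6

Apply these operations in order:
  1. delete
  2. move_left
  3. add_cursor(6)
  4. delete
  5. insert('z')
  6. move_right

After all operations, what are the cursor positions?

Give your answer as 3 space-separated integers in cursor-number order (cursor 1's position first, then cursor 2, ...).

Answer: 2 5 8

Derivation:
After op 1 (delete): buffer="cyfazwk" (len 7), cursors c1@0 c2@4, authorship .......
After op 2 (move_left): buffer="cyfazwk" (len 7), cursors c1@0 c2@3, authorship .......
After op 3 (add_cursor(6)): buffer="cyfazwk" (len 7), cursors c1@0 c2@3 c3@6, authorship .......
After op 4 (delete): buffer="cyazk" (len 5), cursors c1@0 c2@2 c3@4, authorship .....
After op 5 (insert('z')): buffer="zcyzazzk" (len 8), cursors c1@1 c2@4 c3@7, authorship 1..2..3.
After op 6 (move_right): buffer="zcyzazzk" (len 8), cursors c1@2 c2@5 c3@8, authorship 1..2..3.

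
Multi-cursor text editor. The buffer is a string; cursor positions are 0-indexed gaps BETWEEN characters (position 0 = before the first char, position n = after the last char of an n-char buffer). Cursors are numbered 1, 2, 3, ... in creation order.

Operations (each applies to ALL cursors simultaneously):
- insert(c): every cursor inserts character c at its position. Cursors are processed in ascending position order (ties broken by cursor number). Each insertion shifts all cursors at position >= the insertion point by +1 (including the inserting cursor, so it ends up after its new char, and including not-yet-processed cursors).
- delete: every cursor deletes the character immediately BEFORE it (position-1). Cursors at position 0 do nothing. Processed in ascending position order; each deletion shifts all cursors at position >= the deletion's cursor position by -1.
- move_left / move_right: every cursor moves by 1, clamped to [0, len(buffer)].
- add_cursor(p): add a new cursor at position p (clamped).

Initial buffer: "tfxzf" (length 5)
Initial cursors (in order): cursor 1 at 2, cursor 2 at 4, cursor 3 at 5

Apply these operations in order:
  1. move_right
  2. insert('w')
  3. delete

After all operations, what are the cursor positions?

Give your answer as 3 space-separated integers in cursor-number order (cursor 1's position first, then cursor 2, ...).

Answer: 3 5 5

Derivation:
After op 1 (move_right): buffer="tfxzf" (len 5), cursors c1@3 c2@5 c3@5, authorship .....
After op 2 (insert('w')): buffer="tfxwzfww" (len 8), cursors c1@4 c2@8 c3@8, authorship ...1..23
After op 3 (delete): buffer="tfxzf" (len 5), cursors c1@3 c2@5 c3@5, authorship .....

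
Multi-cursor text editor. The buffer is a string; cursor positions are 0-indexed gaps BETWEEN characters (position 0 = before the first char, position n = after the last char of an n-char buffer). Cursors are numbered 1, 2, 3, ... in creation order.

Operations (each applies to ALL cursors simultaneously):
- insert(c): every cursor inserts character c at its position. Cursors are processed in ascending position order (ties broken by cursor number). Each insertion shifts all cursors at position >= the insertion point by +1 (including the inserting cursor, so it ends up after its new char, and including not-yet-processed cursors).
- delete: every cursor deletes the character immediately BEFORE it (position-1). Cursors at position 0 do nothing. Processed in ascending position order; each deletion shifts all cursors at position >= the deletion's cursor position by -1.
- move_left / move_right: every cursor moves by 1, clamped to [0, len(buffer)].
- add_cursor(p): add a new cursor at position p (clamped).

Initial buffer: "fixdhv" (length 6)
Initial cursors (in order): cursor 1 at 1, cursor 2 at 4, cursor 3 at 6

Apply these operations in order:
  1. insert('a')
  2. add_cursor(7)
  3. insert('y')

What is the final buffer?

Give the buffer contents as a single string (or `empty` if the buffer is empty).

After op 1 (insert('a')): buffer="faixdahva" (len 9), cursors c1@2 c2@6 c3@9, authorship .1...2..3
After op 2 (add_cursor(7)): buffer="faixdahva" (len 9), cursors c1@2 c2@6 c4@7 c3@9, authorship .1...2..3
After op 3 (insert('y')): buffer="fayixdayhyvay" (len 13), cursors c1@3 c2@8 c4@10 c3@13, authorship .11...22.4.33

Answer: fayixdayhyvay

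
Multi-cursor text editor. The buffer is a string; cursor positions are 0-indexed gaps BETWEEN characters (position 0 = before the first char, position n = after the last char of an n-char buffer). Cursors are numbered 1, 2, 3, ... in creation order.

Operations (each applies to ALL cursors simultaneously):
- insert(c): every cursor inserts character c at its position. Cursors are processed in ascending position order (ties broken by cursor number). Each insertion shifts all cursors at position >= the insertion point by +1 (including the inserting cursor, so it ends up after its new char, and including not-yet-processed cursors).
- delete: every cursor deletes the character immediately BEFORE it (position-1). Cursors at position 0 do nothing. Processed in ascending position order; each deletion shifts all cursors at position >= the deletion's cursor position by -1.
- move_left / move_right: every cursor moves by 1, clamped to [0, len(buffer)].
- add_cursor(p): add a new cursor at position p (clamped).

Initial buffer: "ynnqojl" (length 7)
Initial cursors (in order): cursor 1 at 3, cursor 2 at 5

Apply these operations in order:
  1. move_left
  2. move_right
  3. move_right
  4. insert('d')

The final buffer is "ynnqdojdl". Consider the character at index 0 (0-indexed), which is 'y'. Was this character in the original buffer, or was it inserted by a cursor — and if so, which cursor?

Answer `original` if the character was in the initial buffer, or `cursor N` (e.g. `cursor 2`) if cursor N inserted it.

After op 1 (move_left): buffer="ynnqojl" (len 7), cursors c1@2 c2@4, authorship .......
After op 2 (move_right): buffer="ynnqojl" (len 7), cursors c1@3 c2@5, authorship .......
After op 3 (move_right): buffer="ynnqojl" (len 7), cursors c1@4 c2@6, authorship .......
After op 4 (insert('d')): buffer="ynnqdojdl" (len 9), cursors c1@5 c2@8, authorship ....1..2.
Authorship (.=original, N=cursor N): . . . . 1 . . 2 .
Index 0: author = original

Answer: original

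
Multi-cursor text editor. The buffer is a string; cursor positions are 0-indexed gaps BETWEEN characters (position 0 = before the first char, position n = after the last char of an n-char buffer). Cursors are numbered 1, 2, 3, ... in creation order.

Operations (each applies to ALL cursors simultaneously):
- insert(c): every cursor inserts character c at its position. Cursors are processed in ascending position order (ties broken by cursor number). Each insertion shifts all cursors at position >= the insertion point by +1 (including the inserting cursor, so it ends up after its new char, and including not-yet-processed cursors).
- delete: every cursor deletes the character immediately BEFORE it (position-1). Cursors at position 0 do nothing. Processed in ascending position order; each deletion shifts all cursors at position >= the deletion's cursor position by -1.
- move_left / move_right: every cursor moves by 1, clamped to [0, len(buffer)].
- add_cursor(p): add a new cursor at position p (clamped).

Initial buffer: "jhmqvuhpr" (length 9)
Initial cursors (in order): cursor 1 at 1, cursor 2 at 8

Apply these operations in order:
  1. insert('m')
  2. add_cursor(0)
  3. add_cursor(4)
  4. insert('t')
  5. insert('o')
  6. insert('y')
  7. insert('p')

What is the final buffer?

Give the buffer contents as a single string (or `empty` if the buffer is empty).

Answer: toypjmtoyphmtoypqvuhpmtoypr

Derivation:
After op 1 (insert('m')): buffer="jmhmqvuhpmr" (len 11), cursors c1@2 c2@10, authorship .1.......2.
After op 2 (add_cursor(0)): buffer="jmhmqvuhpmr" (len 11), cursors c3@0 c1@2 c2@10, authorship .1.......2.
After op 3 (add_cursor(4)): buffer="jmhmqvuhpmr" (len 11), cursors c3@0 c1@2 c4@4 c2@10, authorship .1.......2.
After op 4 (insert('t')): buffer="tjmthmtqvuhpmtr" (len 15), cursors c3@1 c1@4 c4@7 c2@14, authorship 3.11..4.....22.
After op 5 (insert('o')): buffer="tojmtohmtoqvuhpmtor" (len 19), cursors c3@2 c1@6 c4@10 c2@18, authorship 33.111..44.....222.
After op 6 (insert('y')): buffer="toyjmtoyhmtoyqvuhpmtoyr" (len 23), cursors c3@3 c1@8 c4@13 c2@22, authorship 333.1111..444.....2222.
After op 7 (insert('p')): buffer="toypjmtoyphmtoypqvuhpmtoypr" (len 27), cursors c3@4 c1@10 c4@16 c2@26, authorship 3333.11111..4444.....22222.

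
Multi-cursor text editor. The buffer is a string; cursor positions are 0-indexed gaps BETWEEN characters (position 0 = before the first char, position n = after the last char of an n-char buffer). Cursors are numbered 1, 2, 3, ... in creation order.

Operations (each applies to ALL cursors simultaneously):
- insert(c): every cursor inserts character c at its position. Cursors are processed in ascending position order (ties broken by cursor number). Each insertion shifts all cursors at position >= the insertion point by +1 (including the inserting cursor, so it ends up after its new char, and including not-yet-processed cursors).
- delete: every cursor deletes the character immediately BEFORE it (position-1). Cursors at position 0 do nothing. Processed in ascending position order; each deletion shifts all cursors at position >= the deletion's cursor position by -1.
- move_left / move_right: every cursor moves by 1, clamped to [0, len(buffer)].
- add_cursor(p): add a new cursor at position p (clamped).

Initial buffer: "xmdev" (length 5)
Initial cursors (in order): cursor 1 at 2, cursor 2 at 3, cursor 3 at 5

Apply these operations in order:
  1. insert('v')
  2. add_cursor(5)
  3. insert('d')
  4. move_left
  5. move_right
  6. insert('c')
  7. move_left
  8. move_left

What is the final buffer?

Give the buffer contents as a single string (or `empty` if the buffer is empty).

Answer: xmvdcdvddccevvdc

Derivation:
After op 1 (insert('v')): buffer="xmvdvevv" (len 8), cursors c1@3 c2@5 c3@8, authorship ..1.2..3
After op 2 (add_cursor(5)): buffer="xmvdvevv" (len 8), cursors c1@3 c2@5 c4@5 c3@8, authorship ..1.2..3
After op 3 (insert('d')): buffer="xmvddvddevvd" (len 12), cursors c1@4 c2@8 c4@8 c3@12, authorship ..11.224..33
After op 4 (move_left): buffer="xmvddvddevvd" (len 12), cursors c1@3 c2@7 c4@7 c3@11, authorship ..11.224..33
After op 5 (move_right): buffer="xmvddvddevvd" (len 12), cursors c1@4 c2@8 c4@8 c3@12, authorship ..11.224..33
After op 6 (insert('c')): buffer="xmvdcdvddccevvdc" (len 16), cursors c1@5 c2@11 c4@11 c3@16, authorship ..111.22424..333
After op 7 (move_left): buffer="xmvdcdvddccevvdc" (len 16), cursors c1@4 c2@10 c4@10 c3@15, authorship ..111.22424..333
After op 8 (move_left): buffer="xmvdcdvddccevvdc" (len 16), cursors c1@3 c2@9 c4@9 c3@14, authorship ..111.22424..333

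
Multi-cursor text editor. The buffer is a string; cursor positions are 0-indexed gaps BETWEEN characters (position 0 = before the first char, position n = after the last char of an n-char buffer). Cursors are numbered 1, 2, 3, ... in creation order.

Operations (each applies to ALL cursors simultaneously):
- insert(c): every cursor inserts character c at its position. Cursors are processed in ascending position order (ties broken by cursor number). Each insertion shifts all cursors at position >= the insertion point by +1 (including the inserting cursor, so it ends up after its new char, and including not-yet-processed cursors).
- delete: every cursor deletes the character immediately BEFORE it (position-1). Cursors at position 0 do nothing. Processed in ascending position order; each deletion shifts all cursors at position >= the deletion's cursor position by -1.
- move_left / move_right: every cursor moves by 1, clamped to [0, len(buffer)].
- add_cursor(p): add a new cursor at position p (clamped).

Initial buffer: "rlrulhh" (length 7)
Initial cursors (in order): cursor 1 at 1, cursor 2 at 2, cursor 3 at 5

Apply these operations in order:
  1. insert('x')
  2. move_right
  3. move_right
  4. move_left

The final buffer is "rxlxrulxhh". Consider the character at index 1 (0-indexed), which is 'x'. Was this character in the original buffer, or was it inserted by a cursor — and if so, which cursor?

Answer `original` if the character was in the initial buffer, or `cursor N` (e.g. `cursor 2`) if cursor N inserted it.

Answer: cursor 1

Derivation:
After op 1 (insert('x')): buffer="rxlxrulxhh" (len 10), cursors c1@2 c2@4 c3@8, authorship .1.2...3..
After op 2 (move_right): buffer="rxlxrulxhh" (len 10), cursors c1@3 c2@5 c3@9, authorship .1.2...3..
After op 3 (move_right): buffer="rxlxrulxhh" (len 10), cursors c1@4 c2@6 c3@10, authorship .1.2...3..
After op 4 (move_left): buffer="rxlxrulxhh" (len 10), cursors c1@3 c2@5 c3@9, authorship .1.2...3..
Authorship (.=original, N=cursor N): . 1 . 2 . . . 3 . .
Index 1: author = 1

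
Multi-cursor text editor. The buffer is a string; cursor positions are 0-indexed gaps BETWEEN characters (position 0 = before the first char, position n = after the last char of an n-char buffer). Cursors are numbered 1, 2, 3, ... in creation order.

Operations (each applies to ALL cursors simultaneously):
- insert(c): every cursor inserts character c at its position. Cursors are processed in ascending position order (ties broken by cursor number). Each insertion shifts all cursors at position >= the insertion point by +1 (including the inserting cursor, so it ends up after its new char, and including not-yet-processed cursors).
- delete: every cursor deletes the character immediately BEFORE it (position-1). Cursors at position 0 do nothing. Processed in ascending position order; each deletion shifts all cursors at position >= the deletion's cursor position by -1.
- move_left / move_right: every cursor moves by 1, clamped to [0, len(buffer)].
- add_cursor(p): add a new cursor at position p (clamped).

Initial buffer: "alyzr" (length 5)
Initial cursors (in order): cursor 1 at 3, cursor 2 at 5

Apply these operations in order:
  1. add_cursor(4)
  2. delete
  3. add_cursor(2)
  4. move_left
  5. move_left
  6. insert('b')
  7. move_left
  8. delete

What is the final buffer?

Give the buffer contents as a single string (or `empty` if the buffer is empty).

Answer: bal

Derivation:
After op 1 (add_cursor(4)): buffer="alyzr" (len 5), cursors c1@3 c3@4 c2@5, authorship .....
After op 2 (delete): buffer="al" (len 2), cursors c1@2 c2@2 c3@2, authorship ..
After op 3 (add_cursor(2)): buffer="al" (len 2), cursors c1@2 c2@2 c3@2 c4@2, authorship ..
After op 4 (move_left): buffer="al" (len 2), cursors c1@1 c2@1 c3@1 c4@1, authorship ..
After op 5 (move_left): buffer="al" (len 2), cursors c1@0 c2@0 c3@0 c4@0, authorship ..
After op 6 (insert('b')): buffer="bbbbal" (len 6), cursors c1@4 c2@4 c3@4 c4@4, authorship 1234..
After op 7 (move_left): buffer="bbbbal" (len 6), cursors c1@3 c2@3 c3@3 c4@3, authorship 1234..
After op 8 (delete): buffer="bal" (len 3), cursors c1@0 c2@0 c3@0 c4@0, authorship 4..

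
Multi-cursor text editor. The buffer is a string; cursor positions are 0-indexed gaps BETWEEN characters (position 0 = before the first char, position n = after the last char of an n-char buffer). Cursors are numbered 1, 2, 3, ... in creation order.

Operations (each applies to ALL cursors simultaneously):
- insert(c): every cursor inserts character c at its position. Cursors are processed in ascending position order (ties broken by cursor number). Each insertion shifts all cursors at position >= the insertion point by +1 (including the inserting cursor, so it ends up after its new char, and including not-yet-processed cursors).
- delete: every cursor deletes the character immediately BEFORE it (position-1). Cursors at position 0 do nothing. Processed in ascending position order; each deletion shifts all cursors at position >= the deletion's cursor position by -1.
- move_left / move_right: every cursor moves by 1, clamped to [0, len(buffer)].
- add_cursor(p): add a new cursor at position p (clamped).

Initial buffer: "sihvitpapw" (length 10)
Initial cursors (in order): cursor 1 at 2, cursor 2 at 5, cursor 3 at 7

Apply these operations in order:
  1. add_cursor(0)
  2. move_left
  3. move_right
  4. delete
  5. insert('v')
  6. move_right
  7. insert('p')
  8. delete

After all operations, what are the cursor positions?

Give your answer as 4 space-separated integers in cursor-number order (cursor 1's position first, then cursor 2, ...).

Answer: 3 6 8 3

Derivation:
After op 1 (add_cursor(0)): buffer="sihvitpapw" (len 10), cursors c4@0 c1@2 c2@5 c3@7, authorship ..........
After op 2 (move_left): buffer="sihvitpapw" (len 10), cursors c4@0 c1@1 c2@4 c3@6, authorship ..........
After op 3 (move_right): buffer="sihvitpapw" (len 10), cursors c4@1 c1@2 c2@5 c3@7, authorship ..........
After op 4 (delete): buffer="hvtapw" (len 6), cursors c1@0 c4@0 c2@2 c3@3, authorship ......
After op 5 (insert('v')): buffer="vvhvvtvapw" (len 10), cursors c1@2 c4@2 c2@5 c3@7, authorship 14..2.3...
After op 6 (move_right): buffer="vvhvvtvapw" (len 10), cursors c1@3 c4@3 c2@6 c3@8, authorship 14..2.3...
After op 7 (insert('p')): buffer="vvhppvvtpvappw" (len 14), cursors c1@5 c4@5 c2@9 c3@12, authorship 14.14.2.23.3..
After op 8 (delete): buffer="vvhvvtvapw" (len 10), cursors c1@3 c4@3 c2@6 c3@8, authorship 14..2.3...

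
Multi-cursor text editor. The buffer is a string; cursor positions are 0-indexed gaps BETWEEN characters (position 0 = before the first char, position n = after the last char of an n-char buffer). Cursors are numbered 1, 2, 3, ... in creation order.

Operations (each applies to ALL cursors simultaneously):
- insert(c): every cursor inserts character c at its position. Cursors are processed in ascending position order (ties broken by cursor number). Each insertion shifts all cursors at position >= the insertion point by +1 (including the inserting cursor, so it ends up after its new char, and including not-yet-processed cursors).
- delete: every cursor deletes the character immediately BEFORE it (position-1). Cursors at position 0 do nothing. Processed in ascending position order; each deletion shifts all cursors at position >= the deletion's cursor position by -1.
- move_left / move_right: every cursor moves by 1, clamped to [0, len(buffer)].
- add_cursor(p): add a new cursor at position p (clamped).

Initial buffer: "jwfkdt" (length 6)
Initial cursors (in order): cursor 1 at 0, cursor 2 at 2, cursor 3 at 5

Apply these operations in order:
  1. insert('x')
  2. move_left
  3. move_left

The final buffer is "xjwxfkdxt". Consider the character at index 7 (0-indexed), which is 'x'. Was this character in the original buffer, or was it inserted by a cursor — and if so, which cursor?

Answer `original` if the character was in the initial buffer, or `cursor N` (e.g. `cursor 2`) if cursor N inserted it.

Answer: cursor 3

Derivation:
After op 1 (insert('x')): buffer="xjwxfkdxt" (len 9), cursors c1@1 c2@4 c3@8, authorship 1..2...3.
After op 2 (move_left): buffer="xjwxfkdxt" (len 9), cursors c1@0 c2@3 c3@7, authorship 1..2...3.
After op 3 (move_left): buffer="xjwxfkdxt" (len 9), cursors c1@0 c2@2 c3@6, authorship 1..2...3.
Authorship (.=original, N=cursor N): 1 . . 2 . . . 3 .
Index 7: author = 3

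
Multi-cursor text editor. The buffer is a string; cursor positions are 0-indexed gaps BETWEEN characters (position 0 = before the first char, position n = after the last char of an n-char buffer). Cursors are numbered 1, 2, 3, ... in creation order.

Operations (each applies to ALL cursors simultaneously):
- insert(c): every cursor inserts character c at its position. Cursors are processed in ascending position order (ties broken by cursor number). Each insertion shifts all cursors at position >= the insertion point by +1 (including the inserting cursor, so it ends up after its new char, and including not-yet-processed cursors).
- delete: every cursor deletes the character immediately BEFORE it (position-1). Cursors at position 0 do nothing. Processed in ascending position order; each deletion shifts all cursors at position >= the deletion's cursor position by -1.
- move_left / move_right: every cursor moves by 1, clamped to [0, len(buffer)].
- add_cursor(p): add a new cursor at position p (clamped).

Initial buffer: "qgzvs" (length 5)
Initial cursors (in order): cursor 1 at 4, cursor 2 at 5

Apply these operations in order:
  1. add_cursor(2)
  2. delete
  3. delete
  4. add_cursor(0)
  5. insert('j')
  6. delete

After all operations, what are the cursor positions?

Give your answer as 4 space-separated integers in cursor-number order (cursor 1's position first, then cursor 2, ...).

Answer: 0 0 0 0

Derivation:
After op 1 (add_cursor(2)): buffer="qgzvs" (len 5), cursors c3@2 c1@4 c2@5, authorship .....
After op 2 (delete): buffer="qz" (len 2), cursors c3@1 c1@2 c2@2, authorship ..
After op 3 (delete): buffer="" (len 0), cursors c1@0 c2@0 c3@0, authorship 
After op 4 (add_cursor(0)): buffer="" (len 0), cursors c1@0 c2@0 c3@0 c4@0, authorship 
After op 5 (insert('j')): buffer="jjjj" (len 4), cursors c1@4 c2@4 c3@4 c4@4, authorship 1234
After op 6 (delete): buffer="" (len 0), cursors c1@0 c2@0 c3@0 c4@0, authorship 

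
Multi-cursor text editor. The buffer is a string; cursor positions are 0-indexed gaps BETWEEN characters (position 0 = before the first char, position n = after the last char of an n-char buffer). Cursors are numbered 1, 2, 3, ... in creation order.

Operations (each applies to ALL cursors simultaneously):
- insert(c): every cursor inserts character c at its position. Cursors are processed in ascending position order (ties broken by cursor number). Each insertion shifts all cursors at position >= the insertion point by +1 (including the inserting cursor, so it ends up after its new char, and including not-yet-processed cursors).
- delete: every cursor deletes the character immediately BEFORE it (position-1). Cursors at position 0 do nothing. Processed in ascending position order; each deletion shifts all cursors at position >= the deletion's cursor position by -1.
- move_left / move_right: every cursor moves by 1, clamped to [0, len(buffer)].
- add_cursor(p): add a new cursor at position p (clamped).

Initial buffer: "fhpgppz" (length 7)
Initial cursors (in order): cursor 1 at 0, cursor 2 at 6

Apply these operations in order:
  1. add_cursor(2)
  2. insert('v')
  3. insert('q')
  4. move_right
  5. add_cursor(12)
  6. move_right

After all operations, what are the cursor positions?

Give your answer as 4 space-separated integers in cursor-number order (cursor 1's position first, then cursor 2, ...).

Answer: 4 13 8 13

Derivation:
After op 1 (add_cursor(2)): buffer="fhpgppz" (len 7), cursors c1@0 c3@2 c2@6, authorship .......
After op 2 (insert('v')): buffer="vfhvpgppvz" (len 10), cursors c1@1 c3@4 c2@9, authorship 1..3....2.
After op 3 (insert('q')): buffer="vqfhvqpgppvqz" (len 13), cursors c1@2 c3@6 c2@12, authorship 11..33....22.
After op 4 (move_right): buffer="vqfhvqpgppvqz" (len 13), cursors c1@3 c3@7 c2@13, authorship 11..33....22.
After op 5 (add_cursor(12)): buffer="vqfhvqpgppvqz" (len 13), cursors c1@3 c3@7 c4@12 c2@13, authorship 11..33....22.
After op 6 (move_right): buffer="vqfhvqpgppvqz" (len 13), cursors c1@4 c3@8 c2@13 c4@13, authorship 11..33....22.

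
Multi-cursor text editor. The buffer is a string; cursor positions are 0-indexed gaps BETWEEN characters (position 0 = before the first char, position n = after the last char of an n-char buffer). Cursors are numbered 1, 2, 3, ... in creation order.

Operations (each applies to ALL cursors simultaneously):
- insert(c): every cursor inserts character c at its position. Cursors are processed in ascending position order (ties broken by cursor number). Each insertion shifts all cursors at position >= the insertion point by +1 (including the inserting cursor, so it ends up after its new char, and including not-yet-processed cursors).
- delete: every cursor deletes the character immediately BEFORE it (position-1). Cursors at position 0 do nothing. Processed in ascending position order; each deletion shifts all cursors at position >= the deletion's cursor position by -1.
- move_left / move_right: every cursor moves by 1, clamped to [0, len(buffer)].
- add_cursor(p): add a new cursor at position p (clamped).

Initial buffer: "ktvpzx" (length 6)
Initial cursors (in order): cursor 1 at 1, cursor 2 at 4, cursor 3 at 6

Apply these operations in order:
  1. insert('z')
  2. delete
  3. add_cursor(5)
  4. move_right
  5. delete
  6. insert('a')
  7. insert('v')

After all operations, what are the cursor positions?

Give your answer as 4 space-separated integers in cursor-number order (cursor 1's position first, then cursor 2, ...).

After op 1 (insert('z')): buffer="kztvpzzxz" (len 9), cursors c1@2 c2@6 c3@9, authorship .1...2..3
After op 2 (delete): buffer="ktvpzx" (len 6), cursors c1@1 c2@4 c3@6, authorship ......
After op 3 (add_cursor(5)): buffer="ktvpzx" (len 6), cursors c1@1 c2@4 c4@5 c3@6, authorship ......
After op 4 (move_right): buffer="ktvpzx" (len 6), cursors c1@2 c2@5 c3@6 c4@6, authorship ......
After op 5 (delete): buffer="kv" (len 2), cursors c1@1 c2@2 c3@2 c4@2, authorship ..
After op 6 (insert('a')): buffer="kavaaa" (len 6), cursors c1@2 c2@6 c3@6 c4@6, authorship .1.234
After op 7 (insert('v')): buffer="kavvaaavvv" (len 10), cursors c1@3 c2@10 c3@10 c4@10, authorship .11.234234

Answer: 3 10 10 10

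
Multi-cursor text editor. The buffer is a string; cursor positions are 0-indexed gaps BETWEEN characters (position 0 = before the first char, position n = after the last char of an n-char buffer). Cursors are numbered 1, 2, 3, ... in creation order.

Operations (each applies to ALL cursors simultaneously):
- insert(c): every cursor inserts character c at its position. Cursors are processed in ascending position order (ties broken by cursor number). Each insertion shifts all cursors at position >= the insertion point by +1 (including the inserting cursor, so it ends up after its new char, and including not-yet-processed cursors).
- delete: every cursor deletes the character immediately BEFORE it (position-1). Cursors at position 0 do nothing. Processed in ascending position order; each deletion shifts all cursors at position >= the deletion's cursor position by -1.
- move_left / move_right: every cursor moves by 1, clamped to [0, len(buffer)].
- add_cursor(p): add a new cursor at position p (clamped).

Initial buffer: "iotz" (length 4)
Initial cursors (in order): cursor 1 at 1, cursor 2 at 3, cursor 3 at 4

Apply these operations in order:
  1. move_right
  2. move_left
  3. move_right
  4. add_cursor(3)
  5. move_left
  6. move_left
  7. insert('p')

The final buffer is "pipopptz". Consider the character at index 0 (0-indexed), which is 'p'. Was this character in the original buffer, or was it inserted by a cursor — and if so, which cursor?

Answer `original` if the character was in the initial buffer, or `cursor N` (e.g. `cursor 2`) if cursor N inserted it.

After op 1 (move_right): buffer="iotz" (len 4), cursors c1@2 c2@4 c3@4, authorship ....
After op 2 (move_left): buffer="iotz" (len 4), cursors c1@1 c2@3 c3@3, authorship ....
After op 3 (move_right): buffer="iotz" (len 4), cursors c1@2 c2@4 c3@4, authorship ....
After op 4 (add_cursor(3)): buffer="iotz" (len 4), cursors c1@2 c4@3 c2@4 c3@4, authorship ....
After op 5 (move_left): buffer="iotz" (len 4), cursors c1@1 c4@2 c2@3 c3@3, authorship ....
After op 6 (move_left): buffer="iotz" (len 4), cursors c1@0 c4@1 c2@2 c3@2, authorship ....
After op 7 (insert('p')): buffer="pipopptz" (len 8), cursors c1@1 c4@3 c2@6 c3@6, authorship 1.4.23..
Authorship (.=original, N=cursor N): 1 . 4 . 2 3 . .
Index 0: author = 1

Answer: cursor 1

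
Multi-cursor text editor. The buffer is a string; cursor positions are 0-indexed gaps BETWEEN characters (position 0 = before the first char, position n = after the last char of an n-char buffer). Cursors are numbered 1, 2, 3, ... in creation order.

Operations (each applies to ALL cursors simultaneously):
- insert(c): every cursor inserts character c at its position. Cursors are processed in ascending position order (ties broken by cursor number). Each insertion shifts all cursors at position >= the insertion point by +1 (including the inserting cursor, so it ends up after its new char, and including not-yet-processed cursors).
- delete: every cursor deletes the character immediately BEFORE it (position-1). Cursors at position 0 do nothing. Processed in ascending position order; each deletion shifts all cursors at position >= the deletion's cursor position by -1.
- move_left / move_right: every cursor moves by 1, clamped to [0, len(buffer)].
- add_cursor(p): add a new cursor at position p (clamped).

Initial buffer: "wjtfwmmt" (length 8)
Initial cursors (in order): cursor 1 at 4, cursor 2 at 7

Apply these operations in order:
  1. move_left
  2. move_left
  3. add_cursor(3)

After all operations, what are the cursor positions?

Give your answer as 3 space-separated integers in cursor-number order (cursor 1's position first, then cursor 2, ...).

After op 1 (move_left): buffer="wjtfwmmt" (len 8), cursors c1@3 c2@6, authorship ........
After op 2 (move_left): buffer="wjtfwmmt" (len 8), cursors c1@2 c2@5, authorship ........
After op 3 (add_cursor(3)): buffer="wjtfwmmt" (len 8), cursors c1@2 c3@3 c2@5, authorship ........

Answer: 2 5 3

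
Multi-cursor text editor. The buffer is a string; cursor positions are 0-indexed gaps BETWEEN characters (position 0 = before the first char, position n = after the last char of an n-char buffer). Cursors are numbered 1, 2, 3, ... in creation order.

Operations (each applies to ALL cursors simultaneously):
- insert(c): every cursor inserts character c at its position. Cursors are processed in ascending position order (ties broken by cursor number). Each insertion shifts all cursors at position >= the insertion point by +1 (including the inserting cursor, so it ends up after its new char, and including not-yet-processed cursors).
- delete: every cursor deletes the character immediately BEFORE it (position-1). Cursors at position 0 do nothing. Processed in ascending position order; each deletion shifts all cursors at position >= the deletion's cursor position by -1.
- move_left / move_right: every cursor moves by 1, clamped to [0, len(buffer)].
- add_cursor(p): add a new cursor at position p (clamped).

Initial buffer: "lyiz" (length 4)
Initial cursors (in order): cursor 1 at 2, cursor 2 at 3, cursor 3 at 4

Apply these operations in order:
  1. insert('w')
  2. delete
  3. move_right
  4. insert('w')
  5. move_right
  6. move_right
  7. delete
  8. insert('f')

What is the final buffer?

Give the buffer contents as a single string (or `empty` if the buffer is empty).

Answer: lyiwfff

Derivation:
After op 1 (insert('w')): buffer="lywiwzw" (len 7), cursors c1@3 c2@5 c3@7, authorship ..1.2.3
After op 2 (delete): buffer="lyiz" (len 4), cursors c1@2 c2@3 c3@4, authorship ....
After op 3 (move_right): buffer="lyiz" (len 4), cursors c1@3 c2@4 c3@4, authorship ....
After op 4 (insert('w')): buffer="lyiwzww" (len 7), cursors c1@4 c2@7 c3@7, authorship ...1.23
After op 5 (move_right): buffer="lyiwzww" (len 7), cursors c1@5 c2@7 c3@7, authorship ...1.23
After op 6 (move_right): buffer="lyiwzww" (len 7), cursors c1@6 c2@7 c3@7, authorship ...1.23
After op 7 (delete): buffer="lyiw" (len 4), cursors c1@4 c2@4 c3@4, authorship ...1
After op 8 (insert('f')): buffer="lyiwfff" (len 7), cursors c1@7 c2@7 c3@7, authorship ...1123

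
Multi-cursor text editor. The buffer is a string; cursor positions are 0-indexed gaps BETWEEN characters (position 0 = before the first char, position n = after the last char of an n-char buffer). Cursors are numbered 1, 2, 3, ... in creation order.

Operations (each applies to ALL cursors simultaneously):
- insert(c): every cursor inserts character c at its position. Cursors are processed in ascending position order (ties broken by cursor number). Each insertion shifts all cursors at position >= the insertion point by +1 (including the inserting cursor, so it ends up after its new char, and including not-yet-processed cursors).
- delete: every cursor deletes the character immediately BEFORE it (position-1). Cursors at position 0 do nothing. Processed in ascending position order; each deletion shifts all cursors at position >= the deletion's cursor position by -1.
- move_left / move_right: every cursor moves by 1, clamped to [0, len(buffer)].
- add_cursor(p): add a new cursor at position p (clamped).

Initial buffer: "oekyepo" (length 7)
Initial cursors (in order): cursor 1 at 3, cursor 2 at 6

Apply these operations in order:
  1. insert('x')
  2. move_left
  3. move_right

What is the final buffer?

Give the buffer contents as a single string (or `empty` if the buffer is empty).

Answer: oekxyepxo

Derivation:
After op 1 (insert('x')): buffer="oekxyepxo" (len 9), cursors c1@4 c2@8, authorship ...1...2.
After op 2 (move_left): buffer="oekxyepxo" (len 9), cursors c1@3 c2@7, authorship ...1...2.
After op 3 (move_right): buffer="oekxyepxo" (len 9), cursors c1@4 c2@8, authorship ...1...2.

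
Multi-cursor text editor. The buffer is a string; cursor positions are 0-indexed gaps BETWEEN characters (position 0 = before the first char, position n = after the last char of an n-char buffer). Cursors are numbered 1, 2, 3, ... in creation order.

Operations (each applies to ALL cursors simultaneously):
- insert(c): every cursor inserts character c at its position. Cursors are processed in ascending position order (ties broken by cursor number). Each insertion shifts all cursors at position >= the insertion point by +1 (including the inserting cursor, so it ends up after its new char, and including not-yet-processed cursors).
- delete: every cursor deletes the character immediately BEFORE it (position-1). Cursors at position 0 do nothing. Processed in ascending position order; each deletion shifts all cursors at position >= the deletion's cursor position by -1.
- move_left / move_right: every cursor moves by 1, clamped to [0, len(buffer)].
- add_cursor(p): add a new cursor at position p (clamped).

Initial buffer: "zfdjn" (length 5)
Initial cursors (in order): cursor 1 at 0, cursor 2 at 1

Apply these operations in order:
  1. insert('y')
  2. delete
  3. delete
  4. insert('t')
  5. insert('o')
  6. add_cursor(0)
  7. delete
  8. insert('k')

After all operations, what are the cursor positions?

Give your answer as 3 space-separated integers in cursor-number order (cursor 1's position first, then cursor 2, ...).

Answer: 5 5 1

Derivation:
After op 1 (insert('y')): buffer="yzyfdjn" (len 7), cursors c1@1 c2@3, authorship 1.2....
After op 2 (delete): buffer="zfdjn" (len 5), cursors c1@0 c2@1, authorship .....
After op 3 (delete): buffer="fdjn" (len 4), cursors c1@0 c2@0, authorship ....
After op 4 (insert('t')): buffer="ttfdjn" (len 6), cursors c1@2 c2@2, authorship 12....
After op 5 (insert('o')): buffer="ttoofdjn" (len 8), cursors c1@4 c2@4, authorship 1212....
After op 6 (add_cursor(0)): buffer="ttoofdjn" (len 8), cursors c3@0 c1@4 c2@4, authorship 1212....
After op 7 (delete): buffer="ttfdjn" (len 6), cursors c3@0 c1@2 c2@2, authorship 12....
After op 8 (insert('k')): buffer="kttkkfdjn" (len 9), cursors c3@1 c1@5 c2@5, authorship 31212....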